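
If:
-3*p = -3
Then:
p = 1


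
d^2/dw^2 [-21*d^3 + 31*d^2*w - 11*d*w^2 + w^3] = -22*d + 6*w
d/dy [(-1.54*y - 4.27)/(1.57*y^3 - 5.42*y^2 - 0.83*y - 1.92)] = (4.8356*y^3 + 11.7649*y^2 - 46.2868*y - 0.587299999999999)/(2.4649*y^6 - 17.0188*y^5 + 26.7702*y^4 + 2.9684*y^3 + 21.5017*y^2 + 3.1872*y + 3.6864)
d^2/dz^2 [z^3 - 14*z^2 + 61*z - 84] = 6*z - 28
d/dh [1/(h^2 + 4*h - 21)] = 2*(-h - 2)/(h^2 + 4*h - 21)^2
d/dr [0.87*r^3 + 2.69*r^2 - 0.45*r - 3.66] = 2.61*r^2 + 5.38*r - 0.45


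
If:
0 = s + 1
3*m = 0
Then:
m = 0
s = -1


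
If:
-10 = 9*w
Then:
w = -10/9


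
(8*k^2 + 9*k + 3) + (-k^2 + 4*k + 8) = 7*k^2 + 13*k + 11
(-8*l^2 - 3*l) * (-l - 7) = 8*l^3 + 59*l^2 + 21*l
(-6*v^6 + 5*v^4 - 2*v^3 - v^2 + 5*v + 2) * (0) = 0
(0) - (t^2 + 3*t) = -t^2 - 3*t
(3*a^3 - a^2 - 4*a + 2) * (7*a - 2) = 21*a^4 - 13*a^3 - 26*a^2 + 22*a - 4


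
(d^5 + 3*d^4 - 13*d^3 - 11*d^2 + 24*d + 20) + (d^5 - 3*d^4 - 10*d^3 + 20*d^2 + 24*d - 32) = 2*d^5 - 23*d^3 + 9*d^2 + 48*d - 12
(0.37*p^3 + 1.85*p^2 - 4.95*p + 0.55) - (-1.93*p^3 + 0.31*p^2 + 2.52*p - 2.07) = 2.3*p^3 + 1.54*p^2 - 7.47*p + 2.62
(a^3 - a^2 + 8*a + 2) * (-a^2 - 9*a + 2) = -a^5 - 8*a^4 + 3*a^3 - 76*a^2 - 2*a + 4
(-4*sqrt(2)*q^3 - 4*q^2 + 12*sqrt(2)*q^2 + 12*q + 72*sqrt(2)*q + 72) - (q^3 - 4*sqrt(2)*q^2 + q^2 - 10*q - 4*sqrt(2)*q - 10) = -4*sqrt(2)*q^3 - q^3 - 5*q^2 + 16*sqrt(2)*q^2 + 22*q + 76*sqrt(2)*q + 82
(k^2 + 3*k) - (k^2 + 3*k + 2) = -2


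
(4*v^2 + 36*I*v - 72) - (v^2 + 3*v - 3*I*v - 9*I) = 3*v^2 - 3*v + 39*I*v - 72 + 9*I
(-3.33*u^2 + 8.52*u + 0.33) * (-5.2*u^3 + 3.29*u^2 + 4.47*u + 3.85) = 17.316*u^5 - 55.2597*u^4 + 11.4297*u^3 + 26.3496*u^2 + 34.2771*u + 1.2705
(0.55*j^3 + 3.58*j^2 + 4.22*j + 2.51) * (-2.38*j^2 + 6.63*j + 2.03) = -1.309*j^5 - 4.8739*j^4 + 14.8083*j^3 + 29.2722*j^2 + 25.2079*j + 5.0953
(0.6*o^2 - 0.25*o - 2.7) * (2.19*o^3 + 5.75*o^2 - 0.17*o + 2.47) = 1.314*o^5 + 2.9025*o^4 - 7.4525*o^3 - 14.0005*o^2 - 0.1585*o - 6.669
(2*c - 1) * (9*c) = 18*c^2 - 9*c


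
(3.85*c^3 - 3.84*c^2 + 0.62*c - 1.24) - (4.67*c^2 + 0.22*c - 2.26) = 3.85*c^3 - 8.51*c^2 + 0.4*c + 1.02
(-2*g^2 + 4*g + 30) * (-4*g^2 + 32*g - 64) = 8*g^4 - 80*g^3 + 136*g^2 + 704*g - 1920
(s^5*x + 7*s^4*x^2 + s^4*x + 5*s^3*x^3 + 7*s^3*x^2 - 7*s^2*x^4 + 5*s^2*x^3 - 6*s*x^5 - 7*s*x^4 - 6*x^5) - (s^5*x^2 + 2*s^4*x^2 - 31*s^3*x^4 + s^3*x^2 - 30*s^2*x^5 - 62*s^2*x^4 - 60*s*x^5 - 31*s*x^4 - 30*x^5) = -s^5*x^2 + s^5*x + 5*s^4*x^2 + s^4*x + 31*s^3*x^4 + 5*s^3*x^3 + 6*s^3*x^2 + 30*s^2*x^5 + 55*s^2*x^4 + 5*s^2*x^3 + 54*s*x^5 + 24*s*x^4 + 24*x^5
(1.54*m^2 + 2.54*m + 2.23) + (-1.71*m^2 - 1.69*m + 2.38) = -0.17*m^2 + 0.85*m + 4.61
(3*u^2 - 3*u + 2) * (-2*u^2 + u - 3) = -6*u^4 + 9*u^3 - 16*u^2 + 11*u - 6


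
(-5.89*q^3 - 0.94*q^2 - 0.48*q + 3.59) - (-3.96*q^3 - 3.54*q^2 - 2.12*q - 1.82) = -1.93*q^3 + 2.6*q^2 + 1.64*q + 5.41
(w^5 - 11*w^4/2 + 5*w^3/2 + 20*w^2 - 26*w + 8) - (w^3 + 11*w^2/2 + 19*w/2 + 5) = w^5 - 11*w^4/2 + 3*w^3/2 + 29*w^2/2 - 71*w/2 + 3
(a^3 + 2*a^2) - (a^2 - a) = a^3 + a^2 + a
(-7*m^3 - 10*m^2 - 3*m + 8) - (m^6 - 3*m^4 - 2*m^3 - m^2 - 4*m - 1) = -m^6 + 3*m^4 - 5*m^3 - 9*m^2 + m + 9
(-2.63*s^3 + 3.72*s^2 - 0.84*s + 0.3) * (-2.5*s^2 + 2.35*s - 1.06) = 6.575*s^5 - 15.4805*s^4 + 13.6298*s^3 - 6.6672*s^2 + 1.5954*s - 0.318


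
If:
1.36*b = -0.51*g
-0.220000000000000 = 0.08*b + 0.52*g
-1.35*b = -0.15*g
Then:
No Solution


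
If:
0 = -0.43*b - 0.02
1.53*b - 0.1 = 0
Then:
No Solution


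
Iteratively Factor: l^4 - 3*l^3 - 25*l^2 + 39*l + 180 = (l + 3)*(l^3 - 6*l^2 - 7*l + 60) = (l + 3)^2*(l^2 - 9*l + 20) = (l - 5)*(l + 3)^2*(l - 4)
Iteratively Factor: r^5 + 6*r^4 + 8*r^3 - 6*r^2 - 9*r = (r + 1)*(r^4 + 5*r^3 + 3*r^2 - 9*r) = r*(r + 1)*(r^3 + 5*r^2 + 3*r - 9) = r*(r - 1)*(r + 1)*(r^2 + 6*r + 9) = r*(r - 1)*(r + 1)*(r + 3)*(r + 3)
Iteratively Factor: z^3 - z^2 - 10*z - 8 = (z + 2)*(z^2 - 3*z - 4) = (z - 4)*(z + 2)*(z + 1)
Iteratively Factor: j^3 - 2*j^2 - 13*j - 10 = (j + 1)*(j^2 - 3*j - 10) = (j + 1)*(j + 2)*(j - 5)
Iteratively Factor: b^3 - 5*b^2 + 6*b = (b - 3)*(b^2 - 2*b) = b*(b - 3)*(b - 2)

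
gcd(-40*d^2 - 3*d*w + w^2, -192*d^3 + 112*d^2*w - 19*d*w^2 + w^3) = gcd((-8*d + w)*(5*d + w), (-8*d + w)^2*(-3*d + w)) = -8*d + w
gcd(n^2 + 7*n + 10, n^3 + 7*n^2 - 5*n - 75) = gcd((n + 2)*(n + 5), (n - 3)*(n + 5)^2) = n + 5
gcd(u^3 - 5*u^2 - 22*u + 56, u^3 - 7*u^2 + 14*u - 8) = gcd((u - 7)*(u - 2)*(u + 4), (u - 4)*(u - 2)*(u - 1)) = u - 2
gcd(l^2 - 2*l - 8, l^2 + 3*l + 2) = l + 2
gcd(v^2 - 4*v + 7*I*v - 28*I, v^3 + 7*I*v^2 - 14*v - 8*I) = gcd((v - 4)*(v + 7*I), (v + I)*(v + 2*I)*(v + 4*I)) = 1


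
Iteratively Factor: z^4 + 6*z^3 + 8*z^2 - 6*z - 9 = (z - 1)*(z^3 + 7*z^2 + 15*z + 9) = (z - 1)*(z + 1)*(z^2 + 6*z + 9) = (z - 1)*(z + 1)*(z + 3)*(z + 3)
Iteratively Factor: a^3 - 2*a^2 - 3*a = (a - 3)*(a^2 + a) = (a - 3)*(a + 1)*(a)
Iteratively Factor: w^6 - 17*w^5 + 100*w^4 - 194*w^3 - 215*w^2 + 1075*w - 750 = (w - 5)*(w^5 - 12*w^4 + 40*w^3 + 6*w^2 - 185*w + 150) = (w - 5)^2*(w^4 - 7*w^3 + 5*w^2 + 31*w - 30) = (w - 5)^2*(w + 2)*(w^3 - 9*w^2 + 23*w - 15) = (w - 5)^2*(w - 1)*(w + 2)*(w^2 - 8*w + 15) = (w - 5)^2*(w - 3)*(w - 1)*(w + 2)*(w - 5)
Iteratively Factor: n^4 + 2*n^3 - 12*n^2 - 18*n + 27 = (n - 1)*(n^3 + 3*n^2 - 9*n - 27) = (n - 1)*(n + 3)*(n^2 - 9) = (n - 3)*(n - 1)*(n + 3)*(n + 3)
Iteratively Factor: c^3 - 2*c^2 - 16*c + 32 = (c - 4)*(c^2 + 2*c - 8) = (c - 4)*(c - 2)*(c + 4)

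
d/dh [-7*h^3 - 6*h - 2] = -21*h^2 - 6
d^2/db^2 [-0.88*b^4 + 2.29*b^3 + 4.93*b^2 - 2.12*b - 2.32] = -10.56*b^2 + 13.74*b + 9.86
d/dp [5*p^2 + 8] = 10*p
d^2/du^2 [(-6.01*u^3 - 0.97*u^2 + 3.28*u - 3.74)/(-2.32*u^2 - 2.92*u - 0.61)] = (-5.6843418860808e-14*u^5 - 1.70530256582424e-13*u^4 + 37.0257439999999*u^3 + 176.774664*u^2 + 193.286598*u + 65.598322)/(12.487168*u^6 + 47.149824*u^5 + 69.193536*u^4 + 49.691392*u^3 + 18.193128*u^2 + 3.259596*u + 0.226981)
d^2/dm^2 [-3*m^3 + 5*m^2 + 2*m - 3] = 10 - 18*m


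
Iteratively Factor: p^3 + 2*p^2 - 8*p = (p + 4)*(p^2 - 2*p) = (p - 2)*(p + 4)*(p)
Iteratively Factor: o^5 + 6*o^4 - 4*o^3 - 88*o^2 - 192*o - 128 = (o + 2)*(o^4 + 4*o^3 - 12*o^2 - 64*o - 64) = (o + 2)*(o + 4)*(o^3 - 12*o - 16) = (o + 2)^2*(o + 4)*(o^2 - 2*o - 8) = (o - 4)*(o + 2)^2*(o + 4)*(o + 2)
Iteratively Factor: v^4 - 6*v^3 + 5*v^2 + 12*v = (v)*(v^3 - 6*v^2 + 5*v + 12) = v*(v - 3)*(v^2 - 3*v - 4) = v*(v - 3)*(v + 1)*(v - 4)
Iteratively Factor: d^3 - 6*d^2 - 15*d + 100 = (d - 5)*(d^2 - d - 20) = (d - 5)^2*(d + 4)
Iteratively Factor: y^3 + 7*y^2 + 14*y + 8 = (y + 2)*(y^2 + 5*y + 4) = (y + 2)*(y + 4)*(y + 1)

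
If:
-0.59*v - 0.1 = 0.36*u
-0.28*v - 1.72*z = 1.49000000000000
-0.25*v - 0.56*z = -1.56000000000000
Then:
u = -21.38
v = 12.88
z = -2.96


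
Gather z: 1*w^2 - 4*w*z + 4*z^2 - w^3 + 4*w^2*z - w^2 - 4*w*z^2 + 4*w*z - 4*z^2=-w^3 + 4*w^2*z - 4*w*z^2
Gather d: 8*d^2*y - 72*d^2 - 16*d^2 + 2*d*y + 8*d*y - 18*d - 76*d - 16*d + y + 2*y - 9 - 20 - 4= d^2*(8*y - 88) + d*(10*y - 110) + 3*y - 33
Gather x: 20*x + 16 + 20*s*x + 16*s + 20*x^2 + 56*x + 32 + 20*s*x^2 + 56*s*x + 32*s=48*s + x^2*(20*s + 20) + x*(76*s + 76) + 48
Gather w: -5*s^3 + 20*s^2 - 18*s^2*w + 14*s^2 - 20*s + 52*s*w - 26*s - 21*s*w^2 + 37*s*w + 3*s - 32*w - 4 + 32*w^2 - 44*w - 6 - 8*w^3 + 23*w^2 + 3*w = -5*s^3 + 34*s^2 - 43*s - 8*w^3 + w^2*(55 - 21*s) + w*(-18*s^2 + 89*s - 73) - 10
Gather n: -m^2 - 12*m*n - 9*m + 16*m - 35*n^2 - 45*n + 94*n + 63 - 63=-m^2 + 7*m - 35*n^2 + n*(49 - 12*m)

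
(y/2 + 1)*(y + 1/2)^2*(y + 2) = y^4/2 + 5*y^3/2 + 33*y^2/8 + 5*y/2 + 1/2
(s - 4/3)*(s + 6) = s^2 + 14*s/3 - 8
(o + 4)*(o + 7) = o^2 + 11*o + 28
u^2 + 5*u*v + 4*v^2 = (u + v)*(u + 4*v)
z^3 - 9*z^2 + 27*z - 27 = (z - 3)^3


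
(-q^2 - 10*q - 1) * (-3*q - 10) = 3*q^3 + 40*q^2 + 103*q + 10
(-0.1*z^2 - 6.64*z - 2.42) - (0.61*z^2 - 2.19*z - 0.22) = -0.71*z^2 - 4.45*z - 2.2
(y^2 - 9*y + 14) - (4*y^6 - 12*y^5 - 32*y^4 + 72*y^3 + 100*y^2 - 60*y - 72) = -4*y^6 + 12*y^5 + 32*y^4 - 72*y^3 - 99*y^2 + 51*y + 86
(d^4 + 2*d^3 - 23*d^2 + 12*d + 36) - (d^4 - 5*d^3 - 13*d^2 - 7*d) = 7*d^3 - 10*d^2 + 19*d + 36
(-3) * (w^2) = -3*w^2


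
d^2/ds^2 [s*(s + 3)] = 2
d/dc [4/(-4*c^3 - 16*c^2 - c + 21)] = 4*(12*c^2 + 32*c + 1)/(4*c^3 + 16*c^2 + c - 21)^2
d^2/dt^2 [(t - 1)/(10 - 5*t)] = -2/(5*(t - 2)^3)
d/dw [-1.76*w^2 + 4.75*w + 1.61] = 4.75 - 3.52*w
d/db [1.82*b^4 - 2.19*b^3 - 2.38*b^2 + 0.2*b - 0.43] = 7.28*b^3 - 6.57*b^2 - 4.76*b + 0.2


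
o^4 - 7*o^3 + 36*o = o*(o - 6)*(o - 3)*(o + 2)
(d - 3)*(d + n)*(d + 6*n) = d^3 + 7*d^2*n - 3*d^2 + 6*d*n^2 - 21*d*n - 18*n^2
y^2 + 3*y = y*(y + 3)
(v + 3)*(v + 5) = v^2 + 8*v + 15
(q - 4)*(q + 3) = q^2 - q - 12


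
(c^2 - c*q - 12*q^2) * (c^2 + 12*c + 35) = c^4 - c^3*q + 12*c^3 - 12*c^2*q^2 - 12*c^2*q + 35*c^2 - 144*c*q^2 - 35*c*q - 420*q^2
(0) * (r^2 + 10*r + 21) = 0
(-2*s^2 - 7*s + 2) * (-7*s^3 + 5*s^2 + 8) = 14*s^5 + 39*s^4 - 49*s^3 - 6*s^2 - 56*s + 16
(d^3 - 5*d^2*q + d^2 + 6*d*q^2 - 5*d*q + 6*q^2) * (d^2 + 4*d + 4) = d^5 - 5*d^4*q + 5*d^4 + 6*d^3*q^2 - 25*d^3*q + 8*d^3 + 30*d^2*q^2 - 40*d^2*q + 4*d^2 + 48*d*q^2 - 20*d*q + 24*q^2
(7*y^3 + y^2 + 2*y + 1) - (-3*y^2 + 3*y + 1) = 7*y^3 + 4*y^2 - y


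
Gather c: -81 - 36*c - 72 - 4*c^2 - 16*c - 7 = -4*c^2 - 52*c - 160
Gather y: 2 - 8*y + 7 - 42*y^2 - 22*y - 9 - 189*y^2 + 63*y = -231*y^2 + 33*y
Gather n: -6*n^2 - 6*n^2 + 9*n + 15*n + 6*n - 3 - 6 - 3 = -12*n^2 + 30*n - 12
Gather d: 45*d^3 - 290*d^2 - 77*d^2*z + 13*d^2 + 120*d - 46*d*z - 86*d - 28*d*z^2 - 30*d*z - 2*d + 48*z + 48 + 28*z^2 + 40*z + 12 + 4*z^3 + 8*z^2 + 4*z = 45*d^3 + d^2*(-77*z - 277) + d*(-28*z^2 - 76*z + 32) + 4*z^3 + 36*z^2 + 92*z + 60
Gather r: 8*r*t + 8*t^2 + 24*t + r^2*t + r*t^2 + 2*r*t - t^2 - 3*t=r^2*t + r*(t^2 + 10*t) + 7*t^2 + 21*t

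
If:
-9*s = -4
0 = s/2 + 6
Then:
No Solution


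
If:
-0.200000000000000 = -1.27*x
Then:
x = 0.16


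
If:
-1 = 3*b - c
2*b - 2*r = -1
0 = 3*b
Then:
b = 0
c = 1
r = 1/2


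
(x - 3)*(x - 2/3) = x^2 - 11*x/3 + 2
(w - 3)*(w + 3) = w^2 - 9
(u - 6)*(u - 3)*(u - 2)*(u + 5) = u^4 - 6*u^3 - 19*u^2 + 144*u - 180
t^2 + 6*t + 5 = (t + 1)*(t + 5)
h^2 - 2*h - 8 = (h - 4)*(h + 2)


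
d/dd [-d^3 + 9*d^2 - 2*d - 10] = -3*d^2 + 18*d - 2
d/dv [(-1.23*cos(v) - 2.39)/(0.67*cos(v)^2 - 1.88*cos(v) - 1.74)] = (-0.8241*cos(v)^2 - 3.2026*cos(v) + 2.353)*sin(v)/(0.4489*cos(v)^4 - 2.5192*cos(v)^3 + 1.2028*cos(v)^2 + 6.5424*cos(v) + 3.0276)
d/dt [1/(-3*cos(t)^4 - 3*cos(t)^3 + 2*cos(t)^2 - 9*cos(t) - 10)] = (-12*cos(t)^3 - 9*cos(t)^2 + 4*cos(t) - 9)*sin(t)/(3*cos(t)^4 + 3*cos(t)^3 - 2*cos(t)^2 + 9*cos(t) + 10)^2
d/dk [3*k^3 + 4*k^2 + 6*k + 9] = 9*k^2 + 8*k + 6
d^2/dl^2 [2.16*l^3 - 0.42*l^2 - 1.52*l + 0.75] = 12.96*l - 0.84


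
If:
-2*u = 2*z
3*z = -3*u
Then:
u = -z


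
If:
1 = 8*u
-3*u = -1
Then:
No Solution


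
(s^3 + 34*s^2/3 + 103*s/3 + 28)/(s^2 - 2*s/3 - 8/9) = 3*(3*s^3 + 34*s^2 + 103*s + 84)/(9*s^2 - 6*s - 8)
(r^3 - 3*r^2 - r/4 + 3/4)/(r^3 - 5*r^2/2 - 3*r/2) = (r - 1/2)/r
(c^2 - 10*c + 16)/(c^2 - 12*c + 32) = (c - 2)/(c - 4)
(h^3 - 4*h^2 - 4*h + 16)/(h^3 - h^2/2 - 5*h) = 2*(h^2 - 6*h + 8)/(h*(2*h - 5))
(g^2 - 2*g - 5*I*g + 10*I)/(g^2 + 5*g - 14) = (g - 5*I)/(g + 7)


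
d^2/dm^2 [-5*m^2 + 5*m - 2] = -10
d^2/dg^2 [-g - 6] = 0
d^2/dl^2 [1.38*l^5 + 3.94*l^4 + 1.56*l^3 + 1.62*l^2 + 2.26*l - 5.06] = 27.6*l^3 + 47.28*l^2 + 9.36*l + 3.24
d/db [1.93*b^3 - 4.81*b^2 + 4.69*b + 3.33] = 5.79*b^2 - 9.62*b + 4.69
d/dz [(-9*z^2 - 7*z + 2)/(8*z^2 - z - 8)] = (65*z^2 + 112*z + 58)/(64*z^4 - 16*z^3 - 127*z^2 + 16*z + 64)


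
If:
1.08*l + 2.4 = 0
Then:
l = -2.22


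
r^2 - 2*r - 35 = (r - 7)*(r + 5)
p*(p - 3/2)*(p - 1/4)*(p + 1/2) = p^4 - 5*p^3/4 - p^2/2 + 3*p/16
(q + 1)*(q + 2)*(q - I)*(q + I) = q^4 + 3*q^3 + 3*q^2 + 3*q + 2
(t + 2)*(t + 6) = t^2 + 8*t + 12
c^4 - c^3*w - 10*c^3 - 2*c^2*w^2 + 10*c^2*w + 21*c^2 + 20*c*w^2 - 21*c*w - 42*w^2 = (c - 7)*(c - 3)*(c - 2*w)*(c + w)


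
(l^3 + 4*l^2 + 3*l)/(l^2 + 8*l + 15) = l*(l + 1)/(l + 5)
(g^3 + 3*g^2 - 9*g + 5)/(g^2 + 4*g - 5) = g - 1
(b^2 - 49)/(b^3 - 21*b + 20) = (b^2 - 49)/(b^3 - 21*b + 20)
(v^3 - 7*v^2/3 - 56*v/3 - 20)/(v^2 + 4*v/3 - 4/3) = (3*v^2 - 13*v - 30)/(3*v - 2)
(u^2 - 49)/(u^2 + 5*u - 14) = (u - 7)/(u - 2)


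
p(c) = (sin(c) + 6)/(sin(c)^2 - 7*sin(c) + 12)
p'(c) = (-2*sin(c)*cos(c) + 7*cos(c))*(sin(c) + 6)/(sin(c)^2 - 7*sin(c) + 12)^2 + cos(c)/(sin(c)^2 - 7*sin(c) + 12) = (-12*sin(c) + cos(c)^2 + 53)*cos(c)/(sin(c)^2 - 7*sin(c) + 12)^2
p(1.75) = 1.15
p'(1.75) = -0.20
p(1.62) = 1.17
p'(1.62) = -0.06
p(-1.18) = 0.26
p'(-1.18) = 0.07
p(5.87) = 0.37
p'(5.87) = 0.24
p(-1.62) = 0.25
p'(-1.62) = -0.01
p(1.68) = 1.16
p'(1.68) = -0.12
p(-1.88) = 0.26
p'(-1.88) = -0.05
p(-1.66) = 0.25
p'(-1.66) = -0.01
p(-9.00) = 0.37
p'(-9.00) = -0.24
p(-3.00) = 0.45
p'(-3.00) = -0.33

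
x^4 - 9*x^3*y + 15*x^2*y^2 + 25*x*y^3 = x*(x - 5*y)^2*(x + y)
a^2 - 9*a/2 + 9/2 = (a - 3)*(a - 3/2)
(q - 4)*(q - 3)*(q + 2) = q^3 - 5*q^2 - 2*q + 24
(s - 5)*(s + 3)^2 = s^3 + s^2 - 21*s - 45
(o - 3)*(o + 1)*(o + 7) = o^3 + 5*o^2 - 17*o - 21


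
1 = 1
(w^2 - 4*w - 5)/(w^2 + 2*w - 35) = (w + 1)/(w + 7)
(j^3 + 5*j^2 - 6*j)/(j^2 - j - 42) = j*(j - 1)/(j - 7)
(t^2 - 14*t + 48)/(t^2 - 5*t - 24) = (t - 6)/(t + 3)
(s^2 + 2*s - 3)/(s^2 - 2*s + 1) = (s + 3)/(s - 1)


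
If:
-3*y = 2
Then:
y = -2/3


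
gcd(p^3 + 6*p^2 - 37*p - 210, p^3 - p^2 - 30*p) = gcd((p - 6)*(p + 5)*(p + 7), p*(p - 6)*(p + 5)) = p^2 - p - 30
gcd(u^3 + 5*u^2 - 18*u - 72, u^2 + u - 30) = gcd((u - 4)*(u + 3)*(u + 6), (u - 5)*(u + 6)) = u + 6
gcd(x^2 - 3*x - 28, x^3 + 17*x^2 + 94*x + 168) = x + 4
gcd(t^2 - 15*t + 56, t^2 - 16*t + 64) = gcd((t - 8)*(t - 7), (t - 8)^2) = t - 8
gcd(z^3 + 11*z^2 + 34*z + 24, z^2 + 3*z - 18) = z + 6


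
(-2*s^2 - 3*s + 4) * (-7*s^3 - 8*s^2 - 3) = 14*s^5 + 37*s^4 - 4*s^3 - 26*s^2 + 9*s - 12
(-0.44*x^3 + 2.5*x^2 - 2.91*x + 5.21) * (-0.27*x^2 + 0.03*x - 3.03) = 0.1188*x^5 - 0.6882*x^4 + 2.1939*x^3 - 9.069*x^2 + 8.9736*x - 15.7863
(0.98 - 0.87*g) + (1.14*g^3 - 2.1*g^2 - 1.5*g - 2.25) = 1.14*g^3 - 2.1*g^2 - 2.37*g - 1.27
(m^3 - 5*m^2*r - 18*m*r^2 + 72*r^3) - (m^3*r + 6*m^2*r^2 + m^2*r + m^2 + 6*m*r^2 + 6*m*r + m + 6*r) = -m^3*r + m^3 - 6*m^2*r^2 - 6*m^2*r - m^2 - 24*m*r^2 - 6*m*r - m + 72*r^3 - 6*r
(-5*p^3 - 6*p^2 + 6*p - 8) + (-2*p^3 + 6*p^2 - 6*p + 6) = -7*p^3 - 2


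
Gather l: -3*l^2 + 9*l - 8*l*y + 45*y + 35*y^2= -3*l^2 + l*(9 - 8*y) + 35*y^2 + 45*y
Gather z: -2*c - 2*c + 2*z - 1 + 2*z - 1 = -4*c + 4*z - 2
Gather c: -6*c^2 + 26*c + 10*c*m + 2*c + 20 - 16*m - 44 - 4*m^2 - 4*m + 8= -6*c^2 + c*(10*m + 28) - 4*m^2 - 20*m - 16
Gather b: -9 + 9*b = 9*b - 9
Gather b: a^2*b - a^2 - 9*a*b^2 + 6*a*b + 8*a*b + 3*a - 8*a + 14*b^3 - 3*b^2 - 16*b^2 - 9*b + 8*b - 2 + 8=-a^2 - 5*a + 14*b^3 + b^2*(-9*a - 19) + b*(a^2 + 14*a - 1) + 6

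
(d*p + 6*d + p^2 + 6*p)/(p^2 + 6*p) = (d + p)/p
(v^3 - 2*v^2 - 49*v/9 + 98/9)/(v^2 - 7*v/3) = v + 1/3 - 14/(3*v)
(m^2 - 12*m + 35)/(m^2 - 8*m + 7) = (m - 5)/(m - 1)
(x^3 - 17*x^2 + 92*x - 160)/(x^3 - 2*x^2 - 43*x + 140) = (x - 8)/(x + 7)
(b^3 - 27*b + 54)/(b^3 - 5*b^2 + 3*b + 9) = (b + 6)/(b + 1)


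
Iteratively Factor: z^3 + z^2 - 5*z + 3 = (z - 1)*(z^2 + 2*z - 3) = (z - 1)^2*(z + 3)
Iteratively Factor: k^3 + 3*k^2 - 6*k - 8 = (k + 1)*(k^2 + 2*k - 8) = (k - 2)*(k + 1)*(k + 4)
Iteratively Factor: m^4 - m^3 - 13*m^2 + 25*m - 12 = (m - 3)*(m^3 + 2*m^2 - 7*m + 4) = (m - 3)*(m - 1)*(m^2 + 3*m - 4) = (m - 3)*(m - 1)^2*(m + 4)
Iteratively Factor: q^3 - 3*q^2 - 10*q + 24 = (q - 4)*(q^2 + q - 6) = (q - 4)*(q + 3)*(q - 2)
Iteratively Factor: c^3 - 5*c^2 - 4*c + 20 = (c + 2)*(c^2 - 7*c + 10) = (c - 5)*(c + 2)*(c - 2)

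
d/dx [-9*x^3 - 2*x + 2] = -27*x^2 - 2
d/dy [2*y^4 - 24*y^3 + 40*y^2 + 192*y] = 8*y^3 - 72*y^2 + 80*y + 192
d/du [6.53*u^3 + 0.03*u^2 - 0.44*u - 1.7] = 19.59*u^2 + 0.06*u - 0.44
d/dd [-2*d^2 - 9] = -4*d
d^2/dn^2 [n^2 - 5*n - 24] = 2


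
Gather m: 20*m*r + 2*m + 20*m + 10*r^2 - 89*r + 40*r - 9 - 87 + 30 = m*(20*r + 22) + 10*r^2 - 49*r - 66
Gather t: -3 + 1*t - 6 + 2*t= 3*t - 9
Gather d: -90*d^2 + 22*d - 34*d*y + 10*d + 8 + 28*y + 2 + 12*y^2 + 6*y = -90*d^2 + d*(32 - 34*y) + 12*y^2 + 34*y + 10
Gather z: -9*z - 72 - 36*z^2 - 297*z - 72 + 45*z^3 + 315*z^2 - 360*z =45*z^3 + 279*z^2 - 666*z - 144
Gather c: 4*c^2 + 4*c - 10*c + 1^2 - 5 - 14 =4*c^2 - 6*c - 18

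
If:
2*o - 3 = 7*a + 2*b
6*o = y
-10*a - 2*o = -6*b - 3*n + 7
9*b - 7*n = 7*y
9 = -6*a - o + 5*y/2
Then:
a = -2774/4787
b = 4417/4787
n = -5652/4787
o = 3777/9574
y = 11331/4787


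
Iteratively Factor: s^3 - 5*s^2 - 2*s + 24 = (s - 3)*(s^2 - 2*s - 8) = (s - 4)*(s - 3)*(s + 2)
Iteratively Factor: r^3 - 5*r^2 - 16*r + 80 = (r - 4)*(r^2 - r - 20) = (r - 4)*(r + 4)*(r - 5)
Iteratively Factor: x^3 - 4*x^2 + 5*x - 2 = (x - 1)*(x^2 - 3*x + 2) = (x - 1)^2*(x - 2)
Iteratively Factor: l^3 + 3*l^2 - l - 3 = (l - 1)*(l^2 + 4*l + 3) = (l - 1)*(l + 3)*(l + 1)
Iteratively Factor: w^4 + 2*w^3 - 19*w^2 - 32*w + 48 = (w - 1)*(w^3 + 3*w^2 - 16*w - 48) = (w - 1)*(w + 4)*(w^2 - w - 12) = (w - 4)*(w - 1)*(w + 4)*(w + 3)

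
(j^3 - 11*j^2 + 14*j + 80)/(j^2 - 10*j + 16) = (j^2 - 3*j - 10)/(j - 2)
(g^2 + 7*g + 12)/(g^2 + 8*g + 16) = (g + 3)/(g + 4)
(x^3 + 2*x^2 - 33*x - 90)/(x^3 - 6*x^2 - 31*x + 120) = (x^2 - 3*x - 18)/(x^2 - 11*x + 24)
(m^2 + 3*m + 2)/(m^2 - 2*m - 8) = (m + 1)/(m - 4)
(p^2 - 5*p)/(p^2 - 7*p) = (p - 5)/(p - 7)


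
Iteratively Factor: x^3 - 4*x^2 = (x)*(x^2 - 4*x) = x*(x - 4)*(x)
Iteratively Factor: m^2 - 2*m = (m)*(m - 2)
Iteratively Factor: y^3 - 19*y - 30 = (y + 2)*(y^2 - 2*y - 15) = (y - 5)*(y + 2)*(y + 3)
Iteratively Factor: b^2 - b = (b)*(b - 1)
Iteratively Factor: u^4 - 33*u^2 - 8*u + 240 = (u - 3)*(u^3 + 3*u^2 - 24*u - 80) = (u - 3)*(u + 4)*(u^2 - u - 20) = (u - 3)*(u + 4)^2*(u - 5)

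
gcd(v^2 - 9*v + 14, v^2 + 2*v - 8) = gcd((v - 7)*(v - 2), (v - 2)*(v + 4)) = v - 2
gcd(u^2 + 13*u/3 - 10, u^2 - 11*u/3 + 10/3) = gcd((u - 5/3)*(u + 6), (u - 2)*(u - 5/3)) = u - 5/3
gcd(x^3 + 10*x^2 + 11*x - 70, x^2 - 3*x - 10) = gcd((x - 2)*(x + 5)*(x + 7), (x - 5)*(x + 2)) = 1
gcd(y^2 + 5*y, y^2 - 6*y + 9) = 1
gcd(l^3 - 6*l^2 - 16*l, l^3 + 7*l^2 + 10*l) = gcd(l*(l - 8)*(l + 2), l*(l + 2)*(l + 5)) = l^2 + 2*l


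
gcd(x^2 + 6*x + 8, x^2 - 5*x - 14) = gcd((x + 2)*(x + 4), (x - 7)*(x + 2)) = x + 2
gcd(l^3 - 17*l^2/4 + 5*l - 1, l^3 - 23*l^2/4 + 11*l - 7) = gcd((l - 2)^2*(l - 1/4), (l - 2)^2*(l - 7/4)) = l^2 - 4*l + 4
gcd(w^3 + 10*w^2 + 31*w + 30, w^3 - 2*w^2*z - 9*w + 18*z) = w + 3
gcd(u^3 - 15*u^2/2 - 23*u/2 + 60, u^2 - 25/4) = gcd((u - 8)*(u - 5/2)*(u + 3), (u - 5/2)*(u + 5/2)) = u - 5/2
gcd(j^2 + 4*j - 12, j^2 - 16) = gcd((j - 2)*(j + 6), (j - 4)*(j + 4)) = 1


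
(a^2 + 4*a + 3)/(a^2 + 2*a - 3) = (a + 1)/(a - 1)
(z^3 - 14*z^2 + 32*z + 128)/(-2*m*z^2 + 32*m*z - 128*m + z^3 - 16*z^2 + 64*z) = (z + 2)/(-2*m + z)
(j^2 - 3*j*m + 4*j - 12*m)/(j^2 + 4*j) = (j - 3*m)/j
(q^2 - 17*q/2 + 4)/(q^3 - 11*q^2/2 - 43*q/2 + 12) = 1/(q + 3)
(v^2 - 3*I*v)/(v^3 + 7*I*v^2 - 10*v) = (v - 3*I)/(v^2 + 7*I*v - 10)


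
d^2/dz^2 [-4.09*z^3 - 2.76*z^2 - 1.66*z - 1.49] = -24.54*z - 5.52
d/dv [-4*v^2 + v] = 1 - 8*v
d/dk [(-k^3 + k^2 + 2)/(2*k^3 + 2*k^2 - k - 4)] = (-4*k^4 + 2*k^3 - k^2 - 16*k + 2)/(4*k^6 + 8*k^5 - 20*k^3 - 15*k^2 + 8*k + 16)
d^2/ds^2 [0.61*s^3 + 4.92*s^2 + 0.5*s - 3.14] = 3.66*s + 9.84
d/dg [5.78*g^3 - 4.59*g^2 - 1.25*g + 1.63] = 17.34*g^2 - 9.18*g - 1.25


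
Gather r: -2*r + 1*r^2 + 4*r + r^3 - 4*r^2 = r^3 - 3*r^2 + 2*r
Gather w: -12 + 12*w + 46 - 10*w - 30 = 2*w + 4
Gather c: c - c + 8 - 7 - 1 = 0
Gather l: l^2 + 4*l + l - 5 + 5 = l^2 + 5*l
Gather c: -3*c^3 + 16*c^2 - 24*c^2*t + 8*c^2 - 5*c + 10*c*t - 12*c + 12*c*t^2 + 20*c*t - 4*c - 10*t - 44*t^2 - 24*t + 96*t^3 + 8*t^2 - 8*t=-3*c^3 + c^2*(24 - 24*t) + c*(12*t^2 + 30*t - 21) + 96*t^3 - 36*t^2 - 42*t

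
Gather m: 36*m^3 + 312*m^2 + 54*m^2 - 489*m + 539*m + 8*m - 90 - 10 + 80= 36*m^3 + 366*m^2 + 58*m - 20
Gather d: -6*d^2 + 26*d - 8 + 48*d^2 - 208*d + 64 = 42*d^2 - 182*d + 56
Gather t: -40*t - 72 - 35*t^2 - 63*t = -35*t^2 - 103*t - 72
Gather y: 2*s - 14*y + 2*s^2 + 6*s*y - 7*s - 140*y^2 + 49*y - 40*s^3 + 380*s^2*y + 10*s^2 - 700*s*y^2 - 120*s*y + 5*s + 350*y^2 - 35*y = -40*s^3 + 12*s^2 + y^2*(210 - 700*s) + y*(380*s^2 - 114*s)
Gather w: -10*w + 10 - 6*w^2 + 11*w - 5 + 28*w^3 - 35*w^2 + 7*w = 28*w^3 - 41*w^2 + 8*w + 5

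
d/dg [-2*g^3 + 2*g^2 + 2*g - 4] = -6*g^2 + 4*g + 2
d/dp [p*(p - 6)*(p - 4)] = 3*p^2 - 20*p + 24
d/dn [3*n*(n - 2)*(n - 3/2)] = 9*n^2 - 21*n + 9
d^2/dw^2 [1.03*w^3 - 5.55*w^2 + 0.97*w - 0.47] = 6.18*w - 11.1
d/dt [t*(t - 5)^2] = (t - 5)*(3*t - 5)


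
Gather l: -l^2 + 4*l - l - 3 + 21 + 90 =-l^2 + 3*l + 108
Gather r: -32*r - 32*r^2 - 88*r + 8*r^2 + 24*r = -24*r^2 - 96*r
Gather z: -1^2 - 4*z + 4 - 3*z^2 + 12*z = -3*z^2 + 8*z + 3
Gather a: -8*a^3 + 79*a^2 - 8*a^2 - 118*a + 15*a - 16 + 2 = -8*a^3 + 71*a^2 - 103*a - 14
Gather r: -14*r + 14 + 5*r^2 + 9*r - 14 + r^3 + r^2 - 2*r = r^3 + 6*r^2 - 7*r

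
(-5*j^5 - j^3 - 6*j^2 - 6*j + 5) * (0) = 0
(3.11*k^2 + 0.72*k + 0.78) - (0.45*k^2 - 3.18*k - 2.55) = 2.66*k^2 + 3.9*k + 3.33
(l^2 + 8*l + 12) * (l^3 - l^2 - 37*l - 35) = l^5 + 7*l^4 - 33*l^3 - 343*l^2 - 724*l - 420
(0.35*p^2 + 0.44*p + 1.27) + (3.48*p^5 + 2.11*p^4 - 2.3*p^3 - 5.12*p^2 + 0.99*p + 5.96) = 3.48*p^5 + 2.11*p^4 - 2.3*p^3 - 4.77*p^2 + 1.43*p + 7.23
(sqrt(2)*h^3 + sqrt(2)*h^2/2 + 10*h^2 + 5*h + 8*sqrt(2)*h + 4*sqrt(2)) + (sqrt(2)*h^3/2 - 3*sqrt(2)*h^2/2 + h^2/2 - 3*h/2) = 3*sqrt(2)*h^3/2 - sqrt(2)*h^2 + 21*h^2/2 + 7*h/2 + 8*sqrt(2)*h + 4*sqrt(2)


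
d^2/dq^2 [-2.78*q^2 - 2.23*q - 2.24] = -5.56000000000000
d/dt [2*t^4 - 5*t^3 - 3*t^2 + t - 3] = 8*t^3 - 15*t^2 - 6*t + 1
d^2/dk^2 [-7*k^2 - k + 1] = -14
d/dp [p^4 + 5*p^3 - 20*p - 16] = 4*p^3 + 15*p^2 - 20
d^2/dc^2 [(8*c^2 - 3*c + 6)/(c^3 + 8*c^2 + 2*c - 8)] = 2*(8*c^6 - 9*c^5 - 84*c^4 + 518*c^3 + 2580*c^2 - 144*c + 872)/(c^9 + 24*c^8 + 198*c^7 + 584*c^6 + 12*c^5 - 1536*c^4 - 568*c^3 + 1440*c^2 + 384*c - 512)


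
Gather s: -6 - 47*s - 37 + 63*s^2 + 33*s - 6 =63*s^2 - 14*s - 49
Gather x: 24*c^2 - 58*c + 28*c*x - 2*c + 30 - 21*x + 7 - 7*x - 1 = 24*c^2 - 60*c + x*(28*c - 28) + 36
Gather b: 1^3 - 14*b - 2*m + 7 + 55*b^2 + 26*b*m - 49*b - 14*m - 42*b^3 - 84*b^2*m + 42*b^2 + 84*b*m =-42*b^3 + b^2*(97 - 84*m) + b*(110*m - 63) - 16*m + 8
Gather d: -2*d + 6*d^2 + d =6*d^2 - d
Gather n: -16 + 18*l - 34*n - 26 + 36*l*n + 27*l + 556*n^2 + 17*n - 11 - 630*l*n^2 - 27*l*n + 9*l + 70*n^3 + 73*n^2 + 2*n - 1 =54*l + 70*n^3 + n^2*(629 - 630*l) + n*(9*l - 15) - 54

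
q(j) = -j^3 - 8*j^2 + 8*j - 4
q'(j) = -3*j^2 - 16*j + 8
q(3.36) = -105.37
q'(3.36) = -79.63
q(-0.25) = -6.48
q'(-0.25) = 11.81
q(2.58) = -53.78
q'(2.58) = -53.25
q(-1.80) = -38.49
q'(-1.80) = 27.08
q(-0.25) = -6.48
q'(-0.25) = 11.81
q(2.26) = -38.32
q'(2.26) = -43.48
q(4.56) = -228.69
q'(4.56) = -127.34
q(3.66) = -130.91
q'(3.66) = -90.75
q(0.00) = -4.00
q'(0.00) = 8.00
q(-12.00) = 476.00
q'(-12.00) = -232.00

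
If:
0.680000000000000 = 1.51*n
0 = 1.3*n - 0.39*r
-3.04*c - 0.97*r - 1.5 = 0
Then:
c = -0.97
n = 0.45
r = 1.50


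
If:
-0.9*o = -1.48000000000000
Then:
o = 1.64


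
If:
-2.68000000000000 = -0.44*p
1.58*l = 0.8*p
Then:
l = 3.08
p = 6.09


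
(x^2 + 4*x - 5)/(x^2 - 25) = (x - 1)/(x - 5)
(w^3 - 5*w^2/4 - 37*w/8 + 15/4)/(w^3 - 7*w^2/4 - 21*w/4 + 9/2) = (w - 5/2)/(w - 3)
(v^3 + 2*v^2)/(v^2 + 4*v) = v*(v + 2)/(v + 4)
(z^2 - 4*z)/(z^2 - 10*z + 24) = z/(z - 6)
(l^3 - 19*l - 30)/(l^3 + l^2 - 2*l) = (l^2 - 2*l - 15)/(l*(l - 1))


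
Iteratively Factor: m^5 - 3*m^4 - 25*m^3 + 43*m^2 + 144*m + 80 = (m + 1)*(m^4 - 4*m^3 - 21*m^2 + 64*m + 80) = (m - 5)*(m + 1)*(m^3 + m^2 - 16*m - 16) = (m - 5)*(m - 4)*(m + 1)*(m^2 + 5*m + 4) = (m - 5)*(m - 4)*(m + 1)*(m + 4)*(m + 1)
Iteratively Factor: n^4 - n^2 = (n - 1)*(n^3 + n^2) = n*(n - 1)*(n^2 + n) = n^2*(n - 1)*(n + 1)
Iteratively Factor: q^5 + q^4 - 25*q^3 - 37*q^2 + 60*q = (q + 4)*(q^4 - 3*q^3 - 13*q^2 + 15*q) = (q - 5)*(q + 4)*(q^3 + 2*q^2 - 3*q) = q*(q - 5)*(q + 4)*(q^2 + 2*q - 3) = q*(q - 5)*(q + 3)*(q + 4)*(q - 1)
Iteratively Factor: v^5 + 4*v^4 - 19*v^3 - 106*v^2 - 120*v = (v + 2)*(v^4 + 2*v^3 - 23*v^2 - 60*v) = (v - 5)*(v + 2)*(v^3 + 7*v^2 + 12*v) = (v - 5)*(v + 2)*(v + 3)*(v^2 + 4*v) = v*(v - 5)*(v + 2)*(v + 3)*(v + 4)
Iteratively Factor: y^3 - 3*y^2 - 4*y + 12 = (y - 3)*(y^2 - 4) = (y - 3)*(y + 2)*(y - 2)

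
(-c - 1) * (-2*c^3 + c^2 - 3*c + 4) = 2*c^4 + c^3 + 2*c^2 - c - 4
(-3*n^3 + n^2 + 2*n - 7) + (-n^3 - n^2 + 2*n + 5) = -4*n^3 + 4*n - 2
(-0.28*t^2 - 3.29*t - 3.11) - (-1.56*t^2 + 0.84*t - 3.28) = 1.28*t^2 - 4.13*t + 0.17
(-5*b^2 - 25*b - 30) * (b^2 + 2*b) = -5*b^4 - 35*b^3 - 80*b^2 - 60*b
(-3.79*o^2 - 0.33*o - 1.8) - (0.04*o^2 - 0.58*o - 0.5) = -3.83*o^2 + 0.25*o - 1.3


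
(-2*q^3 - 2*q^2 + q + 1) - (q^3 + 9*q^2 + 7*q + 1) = -3*q^3 - 11*q^2 - 6*q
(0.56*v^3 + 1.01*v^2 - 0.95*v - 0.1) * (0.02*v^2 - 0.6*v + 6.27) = 0.0112*v^5 - 0.3158*v^4 + 2.8862*v^3 + 6.9007*v^2 - 5.8965*v - 0.627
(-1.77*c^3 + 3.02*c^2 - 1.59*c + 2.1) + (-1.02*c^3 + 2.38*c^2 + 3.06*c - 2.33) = -2.79*c^3 + 5.4*c^2 + 1.47*c - 0.23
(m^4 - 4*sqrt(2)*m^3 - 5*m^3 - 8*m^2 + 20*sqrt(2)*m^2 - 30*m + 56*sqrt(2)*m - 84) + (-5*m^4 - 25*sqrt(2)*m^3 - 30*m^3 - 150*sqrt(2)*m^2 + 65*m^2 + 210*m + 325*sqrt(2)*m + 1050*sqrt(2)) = -4*m^4 - 29*sqrt(2)*m^3 - 35*m^3 - 130*sqrt(2)*m^2 + 57*m^2 + 180*m + 381*sqrt(2)*m - 84 + 1050*sqrt(2)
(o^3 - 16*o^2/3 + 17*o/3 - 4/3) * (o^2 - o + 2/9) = o^5 - 19*o^4/3 + 101*o^3/9 - 221*o^2/27 + 70*o/27 - 8/27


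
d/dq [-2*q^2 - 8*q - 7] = -4*q - 8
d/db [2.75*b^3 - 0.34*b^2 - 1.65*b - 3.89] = 8.25*b^2 - 0.68*b - 1.65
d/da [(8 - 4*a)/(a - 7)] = 20/(a - 7)^2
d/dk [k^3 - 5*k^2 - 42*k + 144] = 3*k^2 - 10*k - 42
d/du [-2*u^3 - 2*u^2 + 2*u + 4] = -6*u^2 - 4*u + 2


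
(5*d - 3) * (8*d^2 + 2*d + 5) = 40*d^3 - 14*d^2 + 19*d - 15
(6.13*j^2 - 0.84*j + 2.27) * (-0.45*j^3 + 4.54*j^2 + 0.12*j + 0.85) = -2.7585*j^5 + 28.2082*j^4 - 4.0995*j^3 + 15.4155*j^2 - 0.4416*j + 1.9295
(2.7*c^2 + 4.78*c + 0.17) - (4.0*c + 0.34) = 2.7*c^2 + 0.78*c - 0.17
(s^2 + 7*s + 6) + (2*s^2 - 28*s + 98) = 3*s^2 - 21*s + 104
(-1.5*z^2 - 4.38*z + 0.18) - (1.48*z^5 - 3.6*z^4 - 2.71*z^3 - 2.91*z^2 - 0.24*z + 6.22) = -1.48*z^5 + 3.6*z^4 + 2.71*z^3 + 1.41*z^2 - 4.14*z - 6.04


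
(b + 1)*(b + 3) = b^2 + 4*b + 3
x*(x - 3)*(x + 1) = x^3 - 2*x^2 - 3*x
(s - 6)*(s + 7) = s^2 + s - 42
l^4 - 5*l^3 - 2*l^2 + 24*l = l*(l - 4)*(l - 3)*(l + 2)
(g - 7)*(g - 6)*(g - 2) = g^3 - 15*g^2 + 68*g - 84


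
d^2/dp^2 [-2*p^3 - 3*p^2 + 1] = -12*p - 6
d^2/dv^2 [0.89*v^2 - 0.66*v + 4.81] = 1.78000000000000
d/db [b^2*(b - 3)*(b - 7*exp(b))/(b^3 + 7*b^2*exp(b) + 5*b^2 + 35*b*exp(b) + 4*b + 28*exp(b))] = b*(-b*(b - 3)*(b - 7*exp(b))*(7*b^2*exp(b) + 3*b^2 + 49*b*exp(b) + 10*b + 63*exp(b) + 4) + (-b*(b - 3)*(7*exp(b) - 1) + b*(b - 7*exp(b)) + 2*(b - 3)*(b - 7*exp(b)))*(b^3 + 7*b^2*exp(b) + 5*b^2 + 35*b*exp(b) + 4*b + 28*exp(b)))/(b^3 + 7*b^2*exp(b) + 5*b^2 + 35*b*exp(b) + 4*b + 28*exp(b))^2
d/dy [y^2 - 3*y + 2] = 2*y - 3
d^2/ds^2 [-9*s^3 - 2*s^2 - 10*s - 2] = -54*s - 4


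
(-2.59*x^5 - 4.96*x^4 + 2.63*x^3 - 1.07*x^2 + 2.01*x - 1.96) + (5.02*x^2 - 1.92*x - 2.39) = -2.59*x^5 - 4.96*x^4 + 2.63*x^3 + 3.95*x^2 + 0.0899999999999999*x - 4.35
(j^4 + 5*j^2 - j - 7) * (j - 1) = j^5 - j^4 + 5*j^3 - 6*j^2 - 6*j + 7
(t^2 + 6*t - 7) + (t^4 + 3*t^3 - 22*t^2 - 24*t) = t^4 + 3*t^3 - 21*t^2 - 18*t - 7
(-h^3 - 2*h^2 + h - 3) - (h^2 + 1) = -h^3 - 3*h^2 + h - 4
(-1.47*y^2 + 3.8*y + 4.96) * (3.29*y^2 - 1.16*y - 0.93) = -4.8363*y^4 + 14.2072*y^3 + 13.2775*y^2 - 9.2876*y - 4.6128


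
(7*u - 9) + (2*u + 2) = 9*u - 7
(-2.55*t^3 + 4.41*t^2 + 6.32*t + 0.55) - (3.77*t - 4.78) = -2.55*t^3 + 4.41*t^2 + 2.55*t + 5.33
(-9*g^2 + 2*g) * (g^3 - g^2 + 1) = -9*g^5 + 11*g^4 - 2*g^3 - 9*g^2 + 2*g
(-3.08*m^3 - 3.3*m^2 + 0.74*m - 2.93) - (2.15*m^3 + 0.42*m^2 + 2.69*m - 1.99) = -5.23*m^3 - 3.72*m^2 - 1.95*m - 0.94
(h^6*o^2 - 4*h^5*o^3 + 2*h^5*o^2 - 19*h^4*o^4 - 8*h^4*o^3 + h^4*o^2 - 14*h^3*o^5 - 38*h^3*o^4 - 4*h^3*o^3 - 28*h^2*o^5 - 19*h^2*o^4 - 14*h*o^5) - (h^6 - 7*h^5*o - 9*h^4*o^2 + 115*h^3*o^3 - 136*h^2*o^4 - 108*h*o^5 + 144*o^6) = h^6*o^2 - h^6 - 4*h^5*o^3 + 2*h^5*o^2 + 7*h^5*o - 19*h^4*o^4 - 8*h^4*o^3 + 10*h^4*o^2 - 14*h^3*o^5 - 38*h^3*o^4 - 119*h^3*o^3 - 28*h^2*o^5 + 117*h^2*o^4 + 94*h*o^5 - 144*o^6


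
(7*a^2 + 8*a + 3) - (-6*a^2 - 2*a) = 13*a^2 + 10*a + 3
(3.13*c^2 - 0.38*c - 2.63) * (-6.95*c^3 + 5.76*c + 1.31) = -21.7535*c^5 + 2.641*c^4 + 36.3073*c^3 + 1.9115*c^2 - 15.6466*c - 3.4453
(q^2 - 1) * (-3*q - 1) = -3*q^3 - q^2 + 3*q + 1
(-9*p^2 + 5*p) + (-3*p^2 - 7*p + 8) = -12*p^2 - 2*p + 8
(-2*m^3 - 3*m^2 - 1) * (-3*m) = 6*m^4 + 9*m^3 + 3*m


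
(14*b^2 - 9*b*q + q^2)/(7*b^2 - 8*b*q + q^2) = (-2*b + q)/(-b + q)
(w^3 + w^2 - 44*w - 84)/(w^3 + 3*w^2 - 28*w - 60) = (w - 7)/(w - 5)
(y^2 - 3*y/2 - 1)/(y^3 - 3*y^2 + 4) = (y + 1/2)/(y^2 - y - 2)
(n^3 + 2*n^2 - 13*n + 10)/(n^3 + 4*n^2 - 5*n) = (n - 2)/n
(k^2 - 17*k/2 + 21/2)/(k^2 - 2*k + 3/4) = 2*(k - 7)/(2*k - 1)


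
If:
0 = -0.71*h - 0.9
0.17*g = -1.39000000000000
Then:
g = -8.18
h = -1.27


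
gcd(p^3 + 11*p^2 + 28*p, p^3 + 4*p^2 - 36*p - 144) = p + 4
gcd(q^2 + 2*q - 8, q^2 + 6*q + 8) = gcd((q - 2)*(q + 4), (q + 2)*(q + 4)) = q + 4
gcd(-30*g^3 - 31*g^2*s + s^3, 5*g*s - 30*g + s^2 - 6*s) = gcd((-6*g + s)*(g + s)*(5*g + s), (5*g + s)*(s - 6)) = 5*g + s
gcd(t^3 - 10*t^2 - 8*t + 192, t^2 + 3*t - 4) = t + 4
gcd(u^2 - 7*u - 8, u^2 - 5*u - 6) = u + 1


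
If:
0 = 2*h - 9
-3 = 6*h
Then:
No Solution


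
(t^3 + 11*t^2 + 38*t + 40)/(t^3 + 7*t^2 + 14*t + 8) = (t + 5)/(t + 1)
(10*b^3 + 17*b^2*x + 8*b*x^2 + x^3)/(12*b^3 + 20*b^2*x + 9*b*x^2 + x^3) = (5*b + x)/(6*b + x)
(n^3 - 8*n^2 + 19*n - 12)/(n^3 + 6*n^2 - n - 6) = (n^2 - 7*n + 12)/(n^2 + 7*n + 6)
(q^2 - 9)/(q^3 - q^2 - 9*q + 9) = 1/(q - 1)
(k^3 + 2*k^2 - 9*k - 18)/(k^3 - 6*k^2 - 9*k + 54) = (k + 2)/(k - 6)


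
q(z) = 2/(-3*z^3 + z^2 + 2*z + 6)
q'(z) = 2*(9*z^2 - 2*z - 2)/(-3*z^3 + z^2 + 2*z + 6)^2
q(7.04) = -0.00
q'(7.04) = 0.00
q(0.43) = 0.29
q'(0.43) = -0.05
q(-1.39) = 0.15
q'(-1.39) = 0.21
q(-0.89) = 0.28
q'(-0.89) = 0.27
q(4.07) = -0.01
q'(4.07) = 0.01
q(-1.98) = 0.07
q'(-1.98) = 0.09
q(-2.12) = 0.06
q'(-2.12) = 0.07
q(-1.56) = 0.12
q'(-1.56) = 0.17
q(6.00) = 0.00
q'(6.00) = 0.00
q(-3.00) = 0.02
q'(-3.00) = 0.02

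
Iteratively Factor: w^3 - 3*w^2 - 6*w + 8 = (w + 2)*(w^2 - 5*w + 4) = (w - 4)*(w + 2)*(w - 1)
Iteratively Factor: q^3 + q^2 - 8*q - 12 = (q + 2)*(q^2 - q - 6) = (q - 3)*(q + 2)*(q + 2)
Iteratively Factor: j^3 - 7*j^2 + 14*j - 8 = (j - 4)*(j^2 - 3*j + 2) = (j - 4)*(j - 2)*(j - 1)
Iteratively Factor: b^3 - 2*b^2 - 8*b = (b)*(b^2 - 2*b - 8) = b*(b + 2)*(b - 4)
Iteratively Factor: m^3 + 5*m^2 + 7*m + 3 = (m + 1)*(m^2 + 4*m + 3) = (m + 1)*(m + 3)*(m + 1)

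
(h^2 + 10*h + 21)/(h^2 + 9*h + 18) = (h + 7)/(h + 6)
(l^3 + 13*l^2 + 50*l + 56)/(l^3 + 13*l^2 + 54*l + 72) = (l^2 + 9*l + 14)/(l^2 + 9*l + 18)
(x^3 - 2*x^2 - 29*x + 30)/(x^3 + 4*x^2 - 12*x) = (x^3 - 2*x^2 - 29*x + 30)/(x*(x^2 + 4*x - 12))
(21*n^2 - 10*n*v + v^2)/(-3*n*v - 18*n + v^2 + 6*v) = (-7*n + v)/(v + 6)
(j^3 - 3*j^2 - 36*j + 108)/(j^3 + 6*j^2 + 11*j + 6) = (j^3 - 3*j^2 - 36*j + 108)/(j^3 + 6*j^2 + 11*j + 6)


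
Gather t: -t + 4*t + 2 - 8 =3*t - 6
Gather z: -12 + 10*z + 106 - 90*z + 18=112 - 80*z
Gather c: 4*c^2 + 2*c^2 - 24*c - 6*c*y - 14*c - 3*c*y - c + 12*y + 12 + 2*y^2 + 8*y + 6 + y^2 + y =6*c^2 + c*(-9*y - 39) + 3*y^2 + 21*y + 18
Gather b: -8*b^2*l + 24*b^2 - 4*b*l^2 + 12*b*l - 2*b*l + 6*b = b^2*(24 - 8*l) + b*(-4*l^2 + 10*l + 6)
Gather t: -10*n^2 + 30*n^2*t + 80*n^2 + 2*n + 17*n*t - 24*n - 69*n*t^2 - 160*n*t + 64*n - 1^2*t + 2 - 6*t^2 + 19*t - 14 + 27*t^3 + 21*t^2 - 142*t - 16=70*n^2 + 42*n + 27*t^3 + t^2*(15 - 69*n) + t*(30*n^2 - 143*n - 124) - 28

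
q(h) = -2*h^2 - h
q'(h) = -4*h - 1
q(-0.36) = 0.10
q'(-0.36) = 0.44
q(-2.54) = -10.36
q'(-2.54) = 9.16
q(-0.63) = -0.16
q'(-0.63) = 1.52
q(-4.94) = -43.87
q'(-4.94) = 18.76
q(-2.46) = -9.64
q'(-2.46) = 8.84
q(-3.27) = -18.12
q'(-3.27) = 12.08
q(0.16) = -0.21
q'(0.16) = -1.64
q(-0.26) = 0.12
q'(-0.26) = 0.04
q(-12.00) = -276.00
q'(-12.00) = 47.00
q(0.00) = 0.00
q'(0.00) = -1.00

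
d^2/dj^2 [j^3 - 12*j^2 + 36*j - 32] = 6*j - 24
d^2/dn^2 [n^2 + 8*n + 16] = 2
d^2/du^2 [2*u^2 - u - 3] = 4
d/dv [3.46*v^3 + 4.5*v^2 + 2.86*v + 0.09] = 10.38*v^2 + 9.0*v + 2.86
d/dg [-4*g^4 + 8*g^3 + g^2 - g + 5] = -16*g^3 + 24*g^2 + 2*g - 1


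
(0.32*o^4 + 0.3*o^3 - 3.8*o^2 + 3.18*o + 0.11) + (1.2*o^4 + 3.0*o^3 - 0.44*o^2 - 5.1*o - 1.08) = 1.52*o^4 + 3.3*o^3 - 4.24*o^2 - 1.92*o - 0.97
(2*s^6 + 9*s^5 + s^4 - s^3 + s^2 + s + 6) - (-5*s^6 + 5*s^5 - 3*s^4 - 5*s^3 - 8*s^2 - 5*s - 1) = 7*s^6 + 4*s^5 + 4*s^4 + 4*s^3 + 9*s^2 + 6*s + 7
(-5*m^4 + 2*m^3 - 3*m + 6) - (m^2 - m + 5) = -5*m^4 + 2*m^3 - m^2 - 2*m + 1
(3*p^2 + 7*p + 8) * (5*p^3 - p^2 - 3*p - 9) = 15*p^5 + 32*p^4 + 24*p^3 - 56*p^2 - 87*p - 72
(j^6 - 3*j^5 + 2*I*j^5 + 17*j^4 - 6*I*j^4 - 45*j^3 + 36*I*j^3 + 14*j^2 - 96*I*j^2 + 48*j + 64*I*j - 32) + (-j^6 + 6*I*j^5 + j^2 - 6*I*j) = -3*j^5 + 8*I*j^5 + 17*j^4 - 6*I*j^4 - 45*j^3 + 36*I*j^3 + 15*j^2 - 96*I*j^2 + 48*j + 58*I*j - 32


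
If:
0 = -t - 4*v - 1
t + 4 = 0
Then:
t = -4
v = 3/4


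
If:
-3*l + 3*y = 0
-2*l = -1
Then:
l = 1/2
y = 1/2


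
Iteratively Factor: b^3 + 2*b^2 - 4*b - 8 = (b + 2)*(b^2 - 4) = (b - 2)*(b + 2)*(b + 2)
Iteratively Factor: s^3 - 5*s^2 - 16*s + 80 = (s - 4)*(s^2 - s - 20) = (s - 4)*(s + 4)*(s - 5)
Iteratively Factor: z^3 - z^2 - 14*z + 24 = (z - 2)*(z^2 + z - 12) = (z - 3)*(z - 2)*(z + 4)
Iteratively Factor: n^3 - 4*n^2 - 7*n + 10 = (n - 1)*(n^2 - 3*n - 10) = (n - 1)*(n + 2)*(n - 5)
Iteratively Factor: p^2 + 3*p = (p + 3)*(p)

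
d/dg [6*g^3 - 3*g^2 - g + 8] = 18*g^2 - 6*g - 1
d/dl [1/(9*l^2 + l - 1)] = (-18*l - 1)/(9*l^2 + l - 1)^2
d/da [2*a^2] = 4*a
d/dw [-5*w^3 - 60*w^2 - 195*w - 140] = -15*w^2 - 120*w - 195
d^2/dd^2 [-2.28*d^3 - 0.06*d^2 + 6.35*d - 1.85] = -13.68*d - 0.12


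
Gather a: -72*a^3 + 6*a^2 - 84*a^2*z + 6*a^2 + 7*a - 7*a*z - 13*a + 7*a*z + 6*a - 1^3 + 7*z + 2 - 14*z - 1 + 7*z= -72*a^3 + a^2*(12 - 84*z)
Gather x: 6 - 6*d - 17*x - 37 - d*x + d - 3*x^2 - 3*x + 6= -5*d - 3*x^2 + x*(-d - 20) - 25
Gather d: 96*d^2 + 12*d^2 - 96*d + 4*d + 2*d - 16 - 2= 108*d^2 - 90*d - 18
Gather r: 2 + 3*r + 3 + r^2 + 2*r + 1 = r^2 + 5*r + 6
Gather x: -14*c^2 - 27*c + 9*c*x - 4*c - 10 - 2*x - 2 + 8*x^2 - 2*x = -14*c^2 - 31*c + 8*x^2 + x*(9*c - 4) - 12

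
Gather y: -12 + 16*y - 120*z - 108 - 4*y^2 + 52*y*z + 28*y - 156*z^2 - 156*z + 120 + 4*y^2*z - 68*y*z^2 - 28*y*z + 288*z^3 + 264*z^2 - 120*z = y^2*(4*z - 4) + y*(-68*z^2 + 24*z + 44) + 288*z^3 + 108*z^2 - 396*z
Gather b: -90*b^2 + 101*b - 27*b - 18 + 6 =-90*b^2 + 74*b - 12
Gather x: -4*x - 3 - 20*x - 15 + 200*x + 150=176*x + 132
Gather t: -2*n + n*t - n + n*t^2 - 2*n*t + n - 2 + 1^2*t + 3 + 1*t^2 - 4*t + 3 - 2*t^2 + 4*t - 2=-2*n + t^2*(n - 1) + t*(1 - n) + 2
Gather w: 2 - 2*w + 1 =3 - 2*w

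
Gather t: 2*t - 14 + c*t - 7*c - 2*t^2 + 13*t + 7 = -7*c - 2*t^2 + t*(c + 15) - 7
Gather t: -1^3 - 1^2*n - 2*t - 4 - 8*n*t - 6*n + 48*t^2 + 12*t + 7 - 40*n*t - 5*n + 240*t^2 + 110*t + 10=-12*n + 288*t^2 + t*(120 - 48*n) + 12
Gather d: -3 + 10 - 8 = -1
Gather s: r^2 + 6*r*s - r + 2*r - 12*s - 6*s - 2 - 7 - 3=r^2 + r + s*(6*r - 18) - 12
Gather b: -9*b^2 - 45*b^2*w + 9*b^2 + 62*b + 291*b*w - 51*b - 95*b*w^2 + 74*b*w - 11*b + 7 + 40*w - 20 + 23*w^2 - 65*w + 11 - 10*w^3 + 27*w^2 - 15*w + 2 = -45*b^2*w + b*(-95*w^2 + 365*w) - 10*w^3 + 50*w^2 - 40*w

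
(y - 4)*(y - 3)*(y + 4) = y^3 - 3*y^2 - 16*y + 48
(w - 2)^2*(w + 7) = w^3 + 3*w^2 - 24*w + 28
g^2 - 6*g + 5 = (g - 5)*(g - 1)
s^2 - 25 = (s - 5)*(s + 5)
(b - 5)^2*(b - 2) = b^3 - 12*b^2 + 45*b - 50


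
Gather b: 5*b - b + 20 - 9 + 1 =4*b + 12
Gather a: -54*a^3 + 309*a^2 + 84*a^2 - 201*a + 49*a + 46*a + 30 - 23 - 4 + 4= -54*a^3 + 393*a^2 - 106*a + 7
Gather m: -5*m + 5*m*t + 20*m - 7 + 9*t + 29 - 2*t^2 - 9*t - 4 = m*(5*t + 15) - 2*t^2 + 18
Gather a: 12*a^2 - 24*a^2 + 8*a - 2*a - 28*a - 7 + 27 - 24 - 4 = -12*a^2 - 22*a - 8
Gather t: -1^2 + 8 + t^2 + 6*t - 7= t^2 + 6*t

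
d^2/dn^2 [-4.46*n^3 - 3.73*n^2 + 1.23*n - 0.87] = -26.76*n - 7.46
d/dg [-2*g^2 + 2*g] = 2 - 4*g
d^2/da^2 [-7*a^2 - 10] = -14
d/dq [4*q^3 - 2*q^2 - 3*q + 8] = 12*q^2 - 4*q - 3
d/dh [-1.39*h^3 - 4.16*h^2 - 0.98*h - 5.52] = -4.17*h^2 - 8.32*h - 0.98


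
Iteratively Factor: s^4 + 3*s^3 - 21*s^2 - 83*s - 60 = (s + 4)*(s^3 - s^2 - 17*s - 15) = (s - 5)*(s + 4)*(s^2 + 4*s + 3) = (s - 5)*(s + 3)*(s + 4)*(s + 1)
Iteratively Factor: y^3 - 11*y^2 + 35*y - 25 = (y - 5)*(y^2 - 6*y + 5) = (y - 5)^2*(y - 1)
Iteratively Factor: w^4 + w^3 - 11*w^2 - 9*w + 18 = (w + 3)*(w^3 - 2*w^2 - 5*w + 6) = (w - 1)*(w + 3)*(w^2 - w - 6) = (w - 1)*(w + 2)*(w + 3)*(w - 3)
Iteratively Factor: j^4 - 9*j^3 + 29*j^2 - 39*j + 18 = (j - 3)*(j^3 - 6*j^2 + 11*j - 6) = (j - 3)^2*(j^2 - 3*j + 2) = (j - 3)^2*(j - 2)*(j - 1)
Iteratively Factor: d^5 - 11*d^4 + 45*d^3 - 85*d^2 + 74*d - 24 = (d - 3)*(d^4 - 8*d^3 + 21*d^2 - 22*d + 8) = (d - 3)*(d - 2)*(d^3 - 6*d^2 + 9*d - 4) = (d - 3)*(d - 2)*(d - 1)*(d^2 - 5*d + 4) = (d - 4)*(d - 3)*(d - 2)*(d - 1)*(d - 1)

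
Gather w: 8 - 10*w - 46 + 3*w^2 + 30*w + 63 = 3*w^2 + 20*w + 25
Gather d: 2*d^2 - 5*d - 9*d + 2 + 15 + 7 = 2*d^2 - 14*d + 24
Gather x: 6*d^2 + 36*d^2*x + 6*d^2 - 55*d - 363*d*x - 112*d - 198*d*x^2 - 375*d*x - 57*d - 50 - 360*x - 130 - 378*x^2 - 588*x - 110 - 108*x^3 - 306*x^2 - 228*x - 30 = 12*d^2 - 224*d - 108*x^3 + x^2*(-198*d - 684) + x*(36*d^2 - 738*d - 1176) - 320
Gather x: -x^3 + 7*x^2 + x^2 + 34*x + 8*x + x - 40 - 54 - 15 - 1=-x^3 + 8*x^2 + 43*x - 110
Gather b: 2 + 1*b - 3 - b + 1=0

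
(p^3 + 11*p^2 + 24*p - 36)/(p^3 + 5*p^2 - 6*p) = (p + 6)/p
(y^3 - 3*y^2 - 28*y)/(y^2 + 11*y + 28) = y*(y - 7)/(y + 7)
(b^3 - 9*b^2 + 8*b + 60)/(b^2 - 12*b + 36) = (b^2 - 3*b - 10)/(b - 6)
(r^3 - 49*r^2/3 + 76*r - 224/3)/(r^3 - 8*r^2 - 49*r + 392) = (r - 4/3)/(r + 7)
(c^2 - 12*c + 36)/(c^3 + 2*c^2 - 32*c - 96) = (c - 6)/(c^2 + 8*c + 16)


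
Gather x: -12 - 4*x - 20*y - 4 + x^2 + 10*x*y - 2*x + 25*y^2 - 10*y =x^2 + x*(10*y - 6) + 25*y^2 - 30*y - 16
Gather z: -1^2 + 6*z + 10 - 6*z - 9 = 0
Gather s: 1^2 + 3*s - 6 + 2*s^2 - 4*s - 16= 2*s^2 - s - 21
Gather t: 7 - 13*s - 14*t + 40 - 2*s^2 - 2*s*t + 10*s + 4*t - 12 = -2*s^2 - 3*s + t*(-2*s - 10) + 35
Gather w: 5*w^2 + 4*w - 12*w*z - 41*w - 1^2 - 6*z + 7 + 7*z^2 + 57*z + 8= 5*w^2 + w*(-12*z - 37) + 7*z^2 + 51*z + 14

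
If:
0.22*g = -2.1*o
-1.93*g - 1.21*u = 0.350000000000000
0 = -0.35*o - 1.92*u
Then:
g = -0.18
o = 0.02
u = -0.00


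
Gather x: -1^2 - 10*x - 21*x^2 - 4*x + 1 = -21*x^2 - 14*x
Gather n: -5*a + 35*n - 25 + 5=-5*a + 35*n - 20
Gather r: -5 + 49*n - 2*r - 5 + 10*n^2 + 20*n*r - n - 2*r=10*n^2 + 48*n + r*(20*n - 4) - 10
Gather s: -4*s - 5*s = -9*s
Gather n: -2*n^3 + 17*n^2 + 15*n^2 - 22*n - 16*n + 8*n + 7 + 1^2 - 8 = -2*n^3 + 32*n^2 - 30*n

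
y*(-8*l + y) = -8*l*y + y^2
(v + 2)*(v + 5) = v^2 + 7*v + 10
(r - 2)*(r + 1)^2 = r^3 - 3*r - 2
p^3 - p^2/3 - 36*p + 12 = (p - 6)*(p - 1/3)*(p + 6)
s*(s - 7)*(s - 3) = s^3 - 10*s^2 + 21*s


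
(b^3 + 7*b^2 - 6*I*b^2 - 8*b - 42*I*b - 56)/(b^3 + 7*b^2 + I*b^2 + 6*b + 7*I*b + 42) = (b - 4*I)/(b + 3*I)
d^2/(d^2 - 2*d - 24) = d^2/(d^2 - 2*d - 24)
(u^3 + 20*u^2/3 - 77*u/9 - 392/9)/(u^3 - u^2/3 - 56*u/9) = (u + 7)/u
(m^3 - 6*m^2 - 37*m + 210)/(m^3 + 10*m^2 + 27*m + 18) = (m^2 - 12*m + 35)/(m^2 + 4*m + 3)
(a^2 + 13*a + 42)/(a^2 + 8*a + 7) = (a + 6)/(a + 1)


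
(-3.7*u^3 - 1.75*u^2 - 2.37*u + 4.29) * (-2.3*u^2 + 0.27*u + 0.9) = 8.51*u^5 + 3.026*u^4 + 1.6485*u^3 - 12.0819*u^2 - 0.9747*u + 3.861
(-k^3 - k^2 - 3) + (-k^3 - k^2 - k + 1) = -2*k^3 - 2*k^2 - k - 2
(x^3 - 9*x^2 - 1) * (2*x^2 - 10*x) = 2*x^5 - 28*x^4 + 90*x^3 - 2*x^2 + 10*x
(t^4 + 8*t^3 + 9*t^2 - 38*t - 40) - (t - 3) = t^4 + 8*t^3 + 9*t^2 - 39*t - 37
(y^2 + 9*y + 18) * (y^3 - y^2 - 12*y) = y^5 + 8*y^4 - 3*y^3 - 126*y^2 - 216*y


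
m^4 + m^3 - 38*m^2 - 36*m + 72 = (m - 6)*(m - 1)*(m + 2)*(m + 6)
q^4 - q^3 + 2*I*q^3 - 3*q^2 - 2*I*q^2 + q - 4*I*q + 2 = (q - 2)*(q + 1)*(q + I)^2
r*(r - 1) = r^2 - r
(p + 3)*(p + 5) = p^2 + 8*p + 15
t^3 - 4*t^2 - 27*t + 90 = (t - 6)*(t - 3)*(t + 5)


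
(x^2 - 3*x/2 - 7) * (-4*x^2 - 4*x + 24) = -4*x^4 + 2*x^3 + 58*x^2 - 8*x - 168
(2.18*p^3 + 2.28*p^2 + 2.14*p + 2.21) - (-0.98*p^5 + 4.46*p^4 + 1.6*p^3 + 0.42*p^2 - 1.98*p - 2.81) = 0.98*p^5 - 4.46*p^4 + 0.58*p^3 + 1.86*p^2 + 4.12*p + 5.02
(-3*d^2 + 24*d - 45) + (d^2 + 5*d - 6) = -2*d^2 + 29*d - 51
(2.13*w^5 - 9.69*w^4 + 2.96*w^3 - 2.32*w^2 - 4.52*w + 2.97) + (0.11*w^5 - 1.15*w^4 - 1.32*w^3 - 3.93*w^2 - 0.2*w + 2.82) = 2.24*w^5 - 10.84*w^4 + 1.64*w^3 - 6.25*w^2 - 4.72*w + 5.79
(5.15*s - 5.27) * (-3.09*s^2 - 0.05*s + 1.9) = -15.9135*s^3 + 16.0268*s^2 + 10.0485*s - 10.013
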